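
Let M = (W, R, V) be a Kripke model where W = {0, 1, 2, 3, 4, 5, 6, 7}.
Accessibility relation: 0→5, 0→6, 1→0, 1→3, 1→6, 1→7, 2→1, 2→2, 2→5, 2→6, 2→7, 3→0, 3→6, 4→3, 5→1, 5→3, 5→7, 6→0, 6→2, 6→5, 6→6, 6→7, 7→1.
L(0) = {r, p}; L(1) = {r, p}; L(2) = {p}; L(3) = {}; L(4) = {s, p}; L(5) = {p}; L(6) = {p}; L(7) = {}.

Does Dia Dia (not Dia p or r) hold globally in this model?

Let φ = Dia Dia (not Dia p or r). Evaluate φ at each world:
  0 (successors {5, 6}): φ is true.
  1 (successors {0, 3, 6, 7}): φ is true.
  2 (successors {1, 2, 5, 6, 7}): φ is true.
  3 (successors {0, 6}): φ is true.
  4 (successors {3}): φ is true.
  5 (successors {1, 3, 7}): φ is true.
  6 (successors {0, 2, 5, 6, 7}): φ is true.
  7 (successors {1}): φ is true.
For instance, at 4:
  At 4: Dia Dia (not Dia p or r) requires Dia (not Dia p or r) at some successor in {3}.
    Dia (not Dia p or r) holds at 3, so Dia Dia (not Dia p or r) is true at 4.
      At 3: Dia (not Dia p or r) requires not Dia p or r at some successor in {0, 6}.
        not Dia p or r holds at 0, so Dia (not Dia p or r) is true at 3.

Yes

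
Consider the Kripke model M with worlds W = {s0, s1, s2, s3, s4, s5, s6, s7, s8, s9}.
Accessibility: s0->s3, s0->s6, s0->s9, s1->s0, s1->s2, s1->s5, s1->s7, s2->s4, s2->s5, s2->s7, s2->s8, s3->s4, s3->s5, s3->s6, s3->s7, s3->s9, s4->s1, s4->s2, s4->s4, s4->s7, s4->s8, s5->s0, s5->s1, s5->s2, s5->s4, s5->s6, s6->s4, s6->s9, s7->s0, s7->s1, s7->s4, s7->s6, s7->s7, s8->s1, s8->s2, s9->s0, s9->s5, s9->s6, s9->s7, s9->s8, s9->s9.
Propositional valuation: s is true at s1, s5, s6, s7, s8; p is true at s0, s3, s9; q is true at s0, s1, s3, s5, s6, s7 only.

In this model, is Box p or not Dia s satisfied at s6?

At s6: Box p is false, not Dia s is true, so Box p or not Dia s is true.
  At s6: Box p requires p at every successor {s4, s9}.
    p fails at s4, so Box p is false at s6.
  At s6: Dia s is false, so not Dia s is true.
    At s6: Dia s requires s at some successor in {s4, s9}.
      At s4: s is false.
      At s9: s is false.
    So Dia s is false at s6.

Yes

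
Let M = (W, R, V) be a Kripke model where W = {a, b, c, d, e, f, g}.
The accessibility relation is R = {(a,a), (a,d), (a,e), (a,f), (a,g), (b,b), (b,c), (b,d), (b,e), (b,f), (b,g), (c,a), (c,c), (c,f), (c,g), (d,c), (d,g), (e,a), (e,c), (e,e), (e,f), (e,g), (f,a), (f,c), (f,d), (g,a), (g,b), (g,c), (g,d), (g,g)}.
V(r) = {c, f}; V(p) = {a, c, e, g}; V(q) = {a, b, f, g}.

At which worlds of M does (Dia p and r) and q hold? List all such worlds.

Let φ = (Dia p and r) and q. Evaluate φ at each world:
  a (successors {a, d, e, f, g}): φ is false.
  b (successors {b, c, d, e, f, g}): φ is false.
  c (successors {a, c, f, g}): φ is false.
  d (successors {c, g}): φ is false.
  e (successors {a, c, e, f, g}): φ is false.
  f (successors {a, c, d}): φ is true.
  g (successors {a, b, c, d, g}): φ is false.
For instance, at f:
  At f: Dia p and r is true, q is true, so (Dia p and r) and q is true.
    At f: Dia p is true, r is true, so Dia p and r is true.
      At f: Dia p requires p at some successor in {a, c, d}.
        p holds at a, so Dia p is true at f.
Satisfying worlds: {f}

f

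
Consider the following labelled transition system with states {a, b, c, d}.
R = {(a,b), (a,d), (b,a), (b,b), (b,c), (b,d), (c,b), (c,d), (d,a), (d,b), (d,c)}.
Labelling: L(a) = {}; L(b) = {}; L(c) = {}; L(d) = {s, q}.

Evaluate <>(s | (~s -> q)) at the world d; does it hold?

No

At d: <>(s | (~s -> q)) requires s | (~s -> q) at some successor in {a, b, c}.
  At a: s | (~s -> q) is false.
  At b: s | (~s -> q) is false.
  At c: s | (~s -> q) is false.
So <>(s | (~s -> q)) is false at d.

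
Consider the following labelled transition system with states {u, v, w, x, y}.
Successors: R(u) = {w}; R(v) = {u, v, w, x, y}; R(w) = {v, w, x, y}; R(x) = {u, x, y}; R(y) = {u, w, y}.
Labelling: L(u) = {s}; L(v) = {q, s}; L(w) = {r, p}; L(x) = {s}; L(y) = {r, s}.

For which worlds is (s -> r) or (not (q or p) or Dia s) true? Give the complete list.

Let φ = (s -> r) or (not (q or p) or Dia s). Evaluate φ at each world:
  u (successors {w}): φ is true.
  v (successors {u, v, w, x, y}): φ is true.
  w (successors {v, w, x, y}): φ is true.
  x (successors {u, x, y}): φ is true.
  y (successors {u, w, y}): φ is true.
For instance, at y:
  At y: s -> r is true, not (q or p) or Dia s is true, so (s -> r) or (not (q or p) or Dia s) is true.
    At y: not (q or p) is true, Dia s is true, so not (q or p) or Dia s is true.
      At y: Dia s requires s at some successor in {u, w, y}.
        s holds at u, so Dia s is true at y.
Satisfying worlds: {u, v, w, x, y}

u, v, w, x, y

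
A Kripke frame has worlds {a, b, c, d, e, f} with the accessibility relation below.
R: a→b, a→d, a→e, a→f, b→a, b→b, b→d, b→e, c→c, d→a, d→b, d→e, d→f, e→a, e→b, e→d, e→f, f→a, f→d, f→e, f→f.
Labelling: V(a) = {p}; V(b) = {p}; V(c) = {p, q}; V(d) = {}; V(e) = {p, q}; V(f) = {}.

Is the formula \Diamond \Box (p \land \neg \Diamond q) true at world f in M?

At f: \Diamond \Box (p \land \neg \Diamond q) requires \Box (p \land \neg \Diamond q) at some successor in {a, d, e, f}.
  At a: \Box (p \land \neg \Diamond q) is false.
  At d: \Box (p \land \neg \Diamond q) is false.
  At e: \Box (p \land \neg \Diamond q) is false.
  At f: \Box (p \land \neg \Diamond q) is false.
So \Diamond \Box (p \land \neg \Diamond q) is false at f.

No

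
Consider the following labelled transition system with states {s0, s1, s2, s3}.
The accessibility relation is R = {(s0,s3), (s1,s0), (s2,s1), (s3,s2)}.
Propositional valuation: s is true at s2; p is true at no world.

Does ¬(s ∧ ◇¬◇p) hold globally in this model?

No

Let φ = ¬(s ∧ ◇¬◇p). Evaluate φ at each world:
  s0 (successors {s3}): φ is true.
  s1 (successors {s0}): φ is true.
  s2 (successors {s1}): φ is false.
  s3 (successors {s2}): φ is true.
Detail at s2 (counterexample):
  At s2: s ∧ ◇¬◇p is true, so ¬(s ∧ ◇¬◇p) is false.
    At s2: s is true, ◇¬◇p is true, so s ∧ ◇¬◇p is true.
      At s2: ◇¬◇p requires ¬◇p at some successor in {s1}.
        ¬◇p holds at s1, so ◇¬◇p is true at s2.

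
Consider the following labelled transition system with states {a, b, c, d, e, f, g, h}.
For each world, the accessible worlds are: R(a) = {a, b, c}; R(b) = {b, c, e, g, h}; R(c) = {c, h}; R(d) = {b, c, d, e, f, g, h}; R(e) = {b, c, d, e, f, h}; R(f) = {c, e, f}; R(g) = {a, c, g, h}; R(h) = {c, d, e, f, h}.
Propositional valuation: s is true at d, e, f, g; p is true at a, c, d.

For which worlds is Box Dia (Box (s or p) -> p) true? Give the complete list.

a, b, c, d, e, f, g, h

Let φ = Box Dia (Box (s or p) -> p). Evaluate φ at each world:
  a (successors {a, b, c}): φ is true.
  b (successors {b, c, e, g, h}): φ is true.
  c (successors {c, h}): φ is true.
  d (successors {b, c, d, e, f, g, h}): φ is true.
  e (successors {b, c, d, e, f, h}): φ is true.
  f (successors {c, e, f}): φ is true.
  g (successors {a, c, g, h}): φ is true.
  h (successors {c, d, e, f, h}): φ is true.
For instance, at d:
  At d: Box Dia (Box (s or p) -> p) requires Dia (Box (s or p) -> p) at every successor {b, c, d, e, f, g, h}.
    At b: Dia (Box (s or p) -> p) is true.
    At c: Dia (Box (s or p) -> p) is true.
    At d: Dia (Box (s or p) -> p) is true.
    At e: Dia (Box (s or p) -> p) is true.
    At f: Dia (Box (s or p) -> p) is true.
    At g: Dia (Box (s or p) -> p) is true.
    At h: Dia (Box (s or p) -> p) is true.
  So Box Dia (Box (s or p) -> p) is true at d.
Satisfying worlds: {a, b, c, d, e, f, g, h}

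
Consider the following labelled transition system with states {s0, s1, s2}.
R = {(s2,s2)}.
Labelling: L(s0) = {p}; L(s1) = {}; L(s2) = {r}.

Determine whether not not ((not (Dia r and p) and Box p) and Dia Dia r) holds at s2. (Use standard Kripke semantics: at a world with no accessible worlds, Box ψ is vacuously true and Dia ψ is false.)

No

Recall that Box ψ holds at a world iff ψ holds at every accessible world, and Dia ψ holds iff ψ holds at some accessible world.
At s2: not ((not (Dia r and p) and Box p) and Dia Dia r) is true, so not not ((not (Dia r and p) and Box p) and Dia Dia r) is false.
  At s2: (not (Dia r and p) and Box p) and Dia Dia r is false, so not ((not (Dia r and p) and Box p) and Dia Dia r) is true.
    At s2: not (Dia r and p) and Box p is false, Dia Dia r is true, so (not (Dia r and p) and Box p) and Dia Dia r is false.
      At s2: not (Dia r and p) is true, Box p is false, so not (Dia r and p) and Box p is false.
      At s2: Dia Dia r requires Dia r at some successor in {s2}.
        Dia r holds at s2, so Dia Dia r is true at s2.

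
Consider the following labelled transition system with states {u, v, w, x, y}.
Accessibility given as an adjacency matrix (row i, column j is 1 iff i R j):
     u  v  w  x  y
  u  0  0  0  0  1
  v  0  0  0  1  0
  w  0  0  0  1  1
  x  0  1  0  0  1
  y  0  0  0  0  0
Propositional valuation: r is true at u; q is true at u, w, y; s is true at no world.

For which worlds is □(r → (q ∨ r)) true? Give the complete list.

u, v, w, x, y

Let φ = □(r → (q ∨ r)). Evaluate φ at each world:
  u (successors {y}): φ is true.
  v (successors {x}): φ is true.
  w (successors {x, y}): φ is true.
  x (successors {v, y}): φ is true.
  y (successors ∅): φ is true.
For instance, at x:
  At x: □(r → (q ∨ r)) requires r → (q ∨ r) at every successor {v, y}.
    At v: r → (q ∨ r) is true.
    At y: r → (q ∨ r) is true.
  So □(r → (q ∨ r)) is true at x.
Satisfying worlds: {u, v, w, x, y}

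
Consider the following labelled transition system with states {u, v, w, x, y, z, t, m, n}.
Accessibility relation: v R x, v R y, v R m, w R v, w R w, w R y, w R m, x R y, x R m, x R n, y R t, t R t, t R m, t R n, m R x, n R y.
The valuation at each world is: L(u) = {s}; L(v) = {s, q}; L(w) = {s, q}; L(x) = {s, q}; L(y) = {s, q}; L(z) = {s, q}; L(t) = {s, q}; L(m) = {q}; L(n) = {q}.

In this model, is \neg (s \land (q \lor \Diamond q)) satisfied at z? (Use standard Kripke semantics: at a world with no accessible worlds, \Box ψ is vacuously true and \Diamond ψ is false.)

No

Recall that \Diamond ψ holds at a world iff ψ holds at some accessible world.
At z: s \land (q \lor \Diamond q) is true, so \neg (s \land (q \lor \Diamond q)) is false.
  At z: s is true, q \lor \Diamond q is true, so s \land (q \lor \Diamond q) is true.
    At z: q is true, \Diamond q is false, so q \lor \Diamond q is true.
      At z: no accessible worlds, so \Diamond q is false.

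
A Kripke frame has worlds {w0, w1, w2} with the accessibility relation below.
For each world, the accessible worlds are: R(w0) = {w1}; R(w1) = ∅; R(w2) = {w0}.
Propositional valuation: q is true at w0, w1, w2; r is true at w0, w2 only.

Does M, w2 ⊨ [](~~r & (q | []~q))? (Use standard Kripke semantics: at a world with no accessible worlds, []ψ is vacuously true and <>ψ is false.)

Yes

At w2: [](~~r & (q | []~q)) requires ~~r & (q | []~q) at every successor {w0}.
    At w0: ~~r is true, q | []~q is true, so ~~r & (q | []~q) is true.
      At w0: q is true, []~q is false, so q | []~q is true.
So [](~~r & (q | []~q)) is true at w2.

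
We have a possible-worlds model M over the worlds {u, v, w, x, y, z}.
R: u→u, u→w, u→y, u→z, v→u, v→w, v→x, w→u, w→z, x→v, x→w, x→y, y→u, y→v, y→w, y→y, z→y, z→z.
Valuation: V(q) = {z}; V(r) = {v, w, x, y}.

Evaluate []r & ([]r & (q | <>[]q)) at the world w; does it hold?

No

At w: []r is false, []r & (q | <>[]q) is false, so []r & ([]r & (q | <>[]q)) is false.
  At w: []r requires r at every successor {u, z}.
    r fails at u, so []r is false at w.
  At w: []r is false, q | <>[]q is false, so []r & (q | <>[]q) is false.
    At w: []r requires r at every successor {u, z}.
      r fails at u, so []r is false at w.
    At w: q is false, <>[]q is false, so q | <>[]q is false.
      At w: <>[]q requires []q at some successor in {u, z}.
        At u: []q is false.
        At z: []q is false.
      So <>[]q is false at w.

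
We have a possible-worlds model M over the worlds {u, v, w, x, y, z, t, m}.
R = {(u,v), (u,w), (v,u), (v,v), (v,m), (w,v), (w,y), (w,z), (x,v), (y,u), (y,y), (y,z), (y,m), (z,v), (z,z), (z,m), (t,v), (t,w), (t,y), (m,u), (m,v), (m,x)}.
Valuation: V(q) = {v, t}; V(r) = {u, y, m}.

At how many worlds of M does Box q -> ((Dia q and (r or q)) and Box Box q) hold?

Recall that Box ψ holds at a world iff ψ holds at every accessible world, and Dia ψ holds iff ψ holds at some accessible world.
Let φ = Box q -> ((Dia q and (r or q)) and Box Box q). Evaluate φ at each world:
  u (successors {v, w}): φ is true.
  v (successors {u, v, m}): φ is true.
  w (successors {v, y, z}): φ is true.
  x (successors {v}): φ is false.
  y (successors {u, y, z, m}): φ is true.
  z (successors {v, z, m}): φ is true.
  t (successors {v, w, y}): φ is true.
  m (successors {u, v, x}): φ is true.
For instance, at z:
  At z: Box q is false, (Dia q and (r or q)) and Box Box q is false, so Box q -> ((Dia q and (r or q)) and Box Box q) is true.
    At z: Box q requires q at every successor {v, z, m}.
      q fails at z, so Box q is false at z.
    At z: Dia q and (r or q) is false, Box Box q is false, so (Dia q and (r or q)) and Box Box q is false.
      At z: Dia q is true, r or q is false, so Dia q and (r or q) is false.
      At z: Box Box q requires Box q at every successor {v, z, m}.
        Box q fails at v, so Box Box q is false at z.
Satisfying worlds: {u, v, w, y, z, t, m}

7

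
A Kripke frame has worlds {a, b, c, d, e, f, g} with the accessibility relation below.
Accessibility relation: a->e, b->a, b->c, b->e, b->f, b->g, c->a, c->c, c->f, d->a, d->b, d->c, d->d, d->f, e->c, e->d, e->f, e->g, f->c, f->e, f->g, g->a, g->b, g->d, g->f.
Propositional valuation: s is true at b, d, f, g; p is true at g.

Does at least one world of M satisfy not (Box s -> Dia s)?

No

Let φ = not (Box s -> Dia s). Evaluate φ at each world:
  a (successors {e}): φ is false.
  b (successors {a, c, e, f, g}): φ is false.
  c (successors {a, c, f}): φ is false.
  d (successors {a, b, c, d, f}): φ is false.
  e (successors {c, d, f, g}): φ is false.
  f (successors {c, e, g}): φ is false.
  g (successors {a, b, d, f}): φ is false.
For instance, at c:
  At c: Box s -> Dia s is true, so not (Box s -> Dia s) is false.
    At c: Box s is false, Dia s is true, so Box s -> Dia s is true.
      At c: Box s requires s at every successor {a, c, f}.
        s fails at a, so Box s is false at c.
      At c: Dia s requires s at some successor in {a, c, f}.
        s holds at f, so Dia s is true at c.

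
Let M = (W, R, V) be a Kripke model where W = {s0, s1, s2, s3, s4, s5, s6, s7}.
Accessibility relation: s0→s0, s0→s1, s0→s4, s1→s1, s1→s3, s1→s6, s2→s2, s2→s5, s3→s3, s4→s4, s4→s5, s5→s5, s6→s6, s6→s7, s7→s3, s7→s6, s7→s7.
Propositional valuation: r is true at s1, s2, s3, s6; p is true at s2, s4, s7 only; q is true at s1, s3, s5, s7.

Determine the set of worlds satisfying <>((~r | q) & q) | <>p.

Recall that <>ψ holds at a world iff ψ holds at some accessible world.
Let φ = <>((~r | q) & q) | <>p. Evaluate φ at each world:
  s0 (successors {s0, s1, s4}): φ is true.
  s1 (successors {s1, s3, s6}): φ is true.
  s2 (successors {s2, s5}): φ is true.
  s3 (successors {s3}): φ is true.
  s4 (successors {s4, s5}): φ is true.
  s5 (successors {s5}): φ is true.
  s6 (successors {s6, s7}): φ is true.
  s7 (successors {s3, s6, s7}): φ is true.
For instance, at s4:
  At s4: <>((~r | q) & q) is true, <>p is true, so <>((~r | q) & q) | <>p is true.
    At s4: <>((~r | q) & q) requires (~r | q) & q at some successor in {s4, s5}.
      (~r | q) & q holds at s5, so <>((~r | q) & q) is true at s4.
    At s4: <>p requires p at some successor in {s4, s5}.
      p holds at s4, so <>p is true at s4.
Satisfying worlds: {s0, s1, s2, s3, s4, s5, s6, s7}

s0, s1, s2, s3, s4, s5, s6, s7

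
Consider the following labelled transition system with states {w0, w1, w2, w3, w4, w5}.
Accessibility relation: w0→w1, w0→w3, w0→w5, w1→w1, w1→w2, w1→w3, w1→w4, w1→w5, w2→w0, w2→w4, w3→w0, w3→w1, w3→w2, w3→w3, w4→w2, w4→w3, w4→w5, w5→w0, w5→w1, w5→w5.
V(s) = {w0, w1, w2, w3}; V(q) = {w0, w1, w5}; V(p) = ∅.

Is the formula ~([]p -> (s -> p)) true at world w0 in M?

Recall that []ψ holds at a world iff ψ holds at every accessible world, and <>ψ holds iff ψ holds at some accessible world.
At w0: []p -> (s -> p) is true, so ~([]p -> (s -> p)) is false.
  At w0: []p is false, s -> p is false, so []p -> (s -> p) is true.
    At w0: []p requires p at every successor {w1, w3, w5}.
      p fails at w1, so []p is false at w0.

No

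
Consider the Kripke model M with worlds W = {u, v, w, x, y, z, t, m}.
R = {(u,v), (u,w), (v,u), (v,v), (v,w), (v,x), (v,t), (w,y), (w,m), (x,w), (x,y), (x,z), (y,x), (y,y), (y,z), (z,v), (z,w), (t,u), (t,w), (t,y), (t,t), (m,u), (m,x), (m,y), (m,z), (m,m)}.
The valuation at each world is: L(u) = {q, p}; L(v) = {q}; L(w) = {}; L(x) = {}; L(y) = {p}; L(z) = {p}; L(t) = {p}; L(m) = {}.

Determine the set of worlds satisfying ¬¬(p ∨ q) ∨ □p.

Let φ = ¬¬(p ∨ q) ∨ □p. Evaluate φ at each world:
  u (successors {v, w}): φ is true.
  v (successors {u, v, w, x, t}): φ is true.
  w (successors {y, m}): φ is false.
  x (successors {w, y, z}): φ is false.
  y (successors {x, y, z}): φ is true.
  z (successors {v, w}): φ is true.
  t (successors {u, w, y, t}): φ is true.
  m (successors {u, x, y, z, m}): φ is false.
For instance, at v:
  At v: ¬¬(p ∨ q) is true, □p is false, so ¬¬(p ∨ q) ∨ □p is true.
    At v: □p requires p at every successor {u, v, w, x, t}.
      p fails at v, so □p is false at v.
Satisfying worlds: {u, v, y, z, t}

u, v, y, z, t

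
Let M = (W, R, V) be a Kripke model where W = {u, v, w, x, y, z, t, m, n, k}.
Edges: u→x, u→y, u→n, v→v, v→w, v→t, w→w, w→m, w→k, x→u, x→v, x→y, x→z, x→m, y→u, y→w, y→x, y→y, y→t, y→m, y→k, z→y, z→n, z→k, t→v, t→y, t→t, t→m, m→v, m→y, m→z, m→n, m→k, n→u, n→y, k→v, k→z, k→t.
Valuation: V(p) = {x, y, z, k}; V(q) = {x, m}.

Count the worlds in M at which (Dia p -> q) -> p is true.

8

Let φ = (Dia p -> q) -> p. Evaluate φ at each world:
  u (successors {x, y, n}): φ is true.
  v (successors {v, w, t}): φ is false.
  w (successors {w, m, k}): φ is true.
  x (successors {u, v, y, z, m}): φ is true.
  y (successors {u, w, x, y, t, m, k}): φ is true.
  z (successors {y, n, k}): φ is true.
  t (successors {v, y, t, m}): φ is true.
  m (successors {v, y, z, n, k}): φ is false.
  n (successors {u, y}): φ is true.
  k (successors {v, z, t}): φ is true.
For instance, at y:
  At y: Dia p -> q is false, p is true, so (Dia p -> q) -> p is true.
    At y: Dia p is true, q is false, so Dia p -> q is false.
      At y: Dia p requires p at some successor in {u, w, x, y, t, m, k}.
        p holds at x, so Dia p is true at y.
Satisfying worlds: {u, w, x, y, z, t, n, k}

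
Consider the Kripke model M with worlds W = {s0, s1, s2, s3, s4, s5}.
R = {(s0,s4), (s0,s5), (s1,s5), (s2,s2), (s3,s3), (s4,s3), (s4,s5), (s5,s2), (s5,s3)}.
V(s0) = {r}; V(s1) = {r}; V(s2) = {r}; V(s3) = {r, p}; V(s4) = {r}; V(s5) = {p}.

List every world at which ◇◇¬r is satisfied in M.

s0

Recall that ◇ψ holds at a world iff ψ holds at some accessible world.
Let φ = ◇◇¬r. Evaluate φ at each world:
  s0 (successors {s4, s5}): φ is true.
  s1 (successors {s5}): φ is false.
  s2 (successors {s2}): φ is false.
  s3 (successors {s3}): φ is false.
  s4 (successors {s3, s5}): φ is false.
  s5 (successors {s2, s3}): φ is false.
For instance, at s3:
  At s3: ◇◇¬r requires ◇¬r at some successor in {s3}.
    At s3: ◇¬r is false.
  So ◇◇¬r is false at s3.
Satisfying worlds: {s0}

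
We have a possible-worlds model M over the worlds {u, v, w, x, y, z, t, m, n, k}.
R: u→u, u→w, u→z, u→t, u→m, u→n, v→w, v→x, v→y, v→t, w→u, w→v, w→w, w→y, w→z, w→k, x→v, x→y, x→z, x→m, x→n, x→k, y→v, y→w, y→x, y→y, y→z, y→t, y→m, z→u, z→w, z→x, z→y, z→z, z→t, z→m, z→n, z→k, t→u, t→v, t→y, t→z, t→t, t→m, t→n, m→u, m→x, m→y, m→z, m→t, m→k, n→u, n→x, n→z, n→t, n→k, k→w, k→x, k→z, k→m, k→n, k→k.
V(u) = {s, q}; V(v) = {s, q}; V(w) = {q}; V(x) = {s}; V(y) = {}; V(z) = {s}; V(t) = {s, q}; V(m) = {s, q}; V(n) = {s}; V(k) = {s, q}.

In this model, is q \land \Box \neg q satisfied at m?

At m: q is true, \Box \neg q is false, so q \land \Box \neg q is false.
  At m: \Box \neg q requires \neg q at every successor {u, x, y, z, t, k}.
    \neg q fails at u, so \Box \neg q is false at m.

No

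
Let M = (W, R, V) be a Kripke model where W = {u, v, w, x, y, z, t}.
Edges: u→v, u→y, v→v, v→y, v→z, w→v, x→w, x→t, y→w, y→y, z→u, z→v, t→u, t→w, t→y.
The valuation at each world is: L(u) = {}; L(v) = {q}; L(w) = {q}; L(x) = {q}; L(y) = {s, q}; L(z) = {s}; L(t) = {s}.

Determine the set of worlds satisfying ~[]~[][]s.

Let φ = ~[]~[][]s. Evaluate φ at each world:
  u (successors {v, y}): φ is false.
  v (successors {v, y, z}): φ is false.
  w (successors {v}): φ is false.
  x (successors {w, t}): φ is false.
  y (successors {w, y}): φ is false.
  z (successors {u, v}): φ is false.
  t (successors {u, w, y}): φ is false.
For instance, at y:
  At y: []~[][]s is true, so ~[]~[][]s is false.
    At y: []~[][]s requires ~[][]s at every successor {w, y}.
      At w: ~[][]s is true.
      At y: ~[][]s is true.
    So []~[][]s is true at y.
Satisfying worlds: none.

none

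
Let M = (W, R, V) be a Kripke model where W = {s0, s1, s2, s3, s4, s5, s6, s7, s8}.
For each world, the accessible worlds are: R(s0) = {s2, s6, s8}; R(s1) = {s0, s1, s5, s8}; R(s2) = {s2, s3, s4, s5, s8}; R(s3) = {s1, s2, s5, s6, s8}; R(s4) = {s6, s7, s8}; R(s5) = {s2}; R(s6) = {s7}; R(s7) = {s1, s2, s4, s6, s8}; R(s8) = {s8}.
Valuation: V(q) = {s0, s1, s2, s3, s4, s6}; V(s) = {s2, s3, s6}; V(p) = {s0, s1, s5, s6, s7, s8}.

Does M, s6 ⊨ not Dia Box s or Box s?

At s6: not Dia Box s is true, Box s is false, so not Dia Box s or Box s is true.
  At s6: Dia Box s is false, so not Dia Box s is true.
    At s6: Dia Box s requires Box s at some successor in {s7}.
      At s7: Box s is false.
    So Dia Box s is false at s6.
  At s6: Box s requires s at every successor {s7}.
    s fails at s7, so Box s is false at s6.

Yes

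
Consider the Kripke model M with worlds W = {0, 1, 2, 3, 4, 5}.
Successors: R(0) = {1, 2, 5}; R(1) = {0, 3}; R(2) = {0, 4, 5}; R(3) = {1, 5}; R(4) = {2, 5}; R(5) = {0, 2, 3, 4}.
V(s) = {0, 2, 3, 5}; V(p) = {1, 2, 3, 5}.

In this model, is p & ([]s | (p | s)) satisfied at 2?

At 2: p is true, []s | (p | s) is true, so p & ([]s | (p | s)) is true.
  At 2: []s is false, p | s is true, so []s | (p | s) is true.
    At 2: []s requires s at every successor {0, 4, 5}.
      s fails at 4, so []s is false at 2.

Yes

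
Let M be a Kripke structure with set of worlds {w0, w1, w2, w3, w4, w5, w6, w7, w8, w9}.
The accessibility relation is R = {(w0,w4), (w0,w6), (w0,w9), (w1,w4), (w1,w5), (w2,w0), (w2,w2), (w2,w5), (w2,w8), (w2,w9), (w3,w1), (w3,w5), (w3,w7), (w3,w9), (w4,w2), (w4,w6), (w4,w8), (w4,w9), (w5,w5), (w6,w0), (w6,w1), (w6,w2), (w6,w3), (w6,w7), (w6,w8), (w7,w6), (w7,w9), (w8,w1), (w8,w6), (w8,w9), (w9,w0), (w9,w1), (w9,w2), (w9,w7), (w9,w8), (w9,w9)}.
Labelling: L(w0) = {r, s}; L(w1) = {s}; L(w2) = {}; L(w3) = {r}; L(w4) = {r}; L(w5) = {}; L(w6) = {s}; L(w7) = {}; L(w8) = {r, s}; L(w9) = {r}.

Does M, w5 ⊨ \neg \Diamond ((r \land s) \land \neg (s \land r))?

At w5: \Diamond ((r \land s) \land \neg (s \land r)) is false, so \neg \Diamond ((r \land s) \land \neg (s \land r)) is true.
  At w5: \Diamond ((r \land s) \land \neg (s \land r)) requires (r \land s) \land \neg (s \land r) at some successor in {w5}.
    At w5: (r \land s) \land \neg (s \land r) is false.
  So \Diamond ((r \land s) \land \neg (s \land r)) is false at w5.

Yes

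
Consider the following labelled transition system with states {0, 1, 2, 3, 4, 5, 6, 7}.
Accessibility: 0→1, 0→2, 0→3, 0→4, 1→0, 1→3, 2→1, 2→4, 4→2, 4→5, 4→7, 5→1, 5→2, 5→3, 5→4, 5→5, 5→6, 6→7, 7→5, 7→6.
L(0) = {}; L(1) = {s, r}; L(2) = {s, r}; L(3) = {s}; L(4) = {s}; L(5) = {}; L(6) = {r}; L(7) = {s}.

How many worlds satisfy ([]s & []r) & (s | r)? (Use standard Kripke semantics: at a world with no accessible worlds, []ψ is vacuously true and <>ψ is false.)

1

Let φ = ([]s & []r) & (s | r). Evaluate φ at each world:
  0 (successors {1, 2, 3, 4}): φ is false.
  1 (successors {0, 3}): φ is false.
  2 (successors {1, 4}): φ is false.
  3 (successors ∅): φ is true.
  4 (successors {2, 5, 7}): φ is false.
  5 (successors {1, 2, 3, 4, 5, 6}): φ is false.
  6 (successors {7}): φ is false.
  7 (successors {5, 6}): φ is false.
For instance, at 4:
  At 4: []s & []r is false, s | r is true, so ([]s & []r) & (s | r) is false.
    At 4: []s is false, []r is false, so []s & []r is false.
      At 4: []s requires s at every successor {2, 5, 7}.
        s fails at 5, so []s is false at 4.
      At 4: []r requires r at every successor {2, 5, 7}.
        r fails at 5, so []r is false at 4.
Satisfying worlds: {3}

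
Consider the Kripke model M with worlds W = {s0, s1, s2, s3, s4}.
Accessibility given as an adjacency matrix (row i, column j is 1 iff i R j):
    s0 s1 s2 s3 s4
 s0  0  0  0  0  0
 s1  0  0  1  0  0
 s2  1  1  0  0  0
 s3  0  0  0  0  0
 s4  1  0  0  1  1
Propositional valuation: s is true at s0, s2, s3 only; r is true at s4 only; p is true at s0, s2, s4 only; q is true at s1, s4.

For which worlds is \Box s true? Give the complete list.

Recall that \Box ψ holds at a world iff ψ holds at every accessible world, and \Diamond ψ holds iff ψ holds at some accessible world.
Let φ = \Box s. Evaluate φ at each world:
  s0 (successors ∅): φ is true.
  s1 (successors {s2}): φ is true.
  s2 (successors {s0, s1}): φ is false.
  s3 (successors ∅): φ is true.
  s4 (successors {s0, s3, s4}): φ is false.
For instance, at s1:
  At s1: \Box s requires s at every successor {s2}.
    At s2: s is true.
  So \Box s is true at s1.
Satisfying worlds: {s0, s1, s3}

s0, s1, s3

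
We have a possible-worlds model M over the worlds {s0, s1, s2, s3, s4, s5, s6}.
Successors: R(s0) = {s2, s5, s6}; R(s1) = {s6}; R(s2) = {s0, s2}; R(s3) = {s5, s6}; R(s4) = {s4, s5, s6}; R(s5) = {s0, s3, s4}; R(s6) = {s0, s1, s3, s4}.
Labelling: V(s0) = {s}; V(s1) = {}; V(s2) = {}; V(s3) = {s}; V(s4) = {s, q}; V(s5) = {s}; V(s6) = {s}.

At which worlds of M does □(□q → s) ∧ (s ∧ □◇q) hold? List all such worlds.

Let φ = □(□q → s) ∧ (s ∧ □◇q). Evaluate φ at each world:
  s0 (successors {s2, s5, s6}): φ is false.
  s1 (successors {s6}): φ is false.
  s2 (successors {s0, s2}): φ is false.
  s3 (successors {s5, s6}): φ is true.
  s4 (successors {s4, s5, s6}): φ is true.
  s5 (successors {s0, s3, s4}): φ is false.
  s6 (successors {s0, s1, s3, s4}): φ is false.
For instance, at s6:
  At s6: □(□q → s) is true, s ∧ □◇q is false, so □(□q → s) ∧ (s ∧ □◇q) is false.
    At s6: □(□q → s) requires □q → s at every successor {s0, s1, s3, s4}.
      At s0: □q → s is true.
      At s1: □q → s is true.
      At s3: □q → s is true.
      At s4: □q → s is true.
    So □(□q → s) is true at s6.
    At s6: s is true, □◇q is false, so s ∧ □◇q is false.
      At s6: □◇q requires ◇q at every successor {s0, s1, s3, s4}.
        ◇q fails at s0, so □◇q is false at s6.
Satisfying worlds: {s3, s4}

s3, s4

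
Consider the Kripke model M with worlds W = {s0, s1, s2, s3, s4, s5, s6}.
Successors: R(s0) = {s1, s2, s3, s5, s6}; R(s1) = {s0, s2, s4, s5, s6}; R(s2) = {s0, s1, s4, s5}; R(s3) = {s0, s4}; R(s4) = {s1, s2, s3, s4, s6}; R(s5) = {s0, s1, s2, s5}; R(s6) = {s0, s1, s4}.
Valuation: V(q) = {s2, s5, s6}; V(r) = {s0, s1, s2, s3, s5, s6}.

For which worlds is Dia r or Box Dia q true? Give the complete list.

Let φ = Dia r or Box Dia q. Evaluate φ at each world:
  s0 (successors {s1, s2, s3, s5, s6}): φ is true.
  s1 (successors {s0, s2, s4, s5, s6}): φ is true.
  s2 (successors {s0, s1, s4, s5}): φ is true.
  s3 (successors {s0, s4}): φ is true.
  s4 (successors {s1, s2, s3, s4, s6}): φ is true.
  s5 (successors {s0, s1, s2, s5}): φ is true.
  s6 (successors {s0, s1, s4}): φ is true.
For instance, at s1:
  At s1: Dia r is true, Box Dia q is false, so Dia r or Box Dia q is true.
    At s1: Dia r requires r at some successor in {s0, s2, s4, s5, s6}.
      r holds at s0, so Dia r is true at s1.
    At s1: Box Dia q requires Dia q at every successor {s0, s2, s4, s5, s6}.
      Dia q fails at s6, so Box Dia q is false at s1.
Satisfying worlds: {s0, s1, s2, s3, s4, s5, s6}

s0, s1, s2, s3, s4, s5, s6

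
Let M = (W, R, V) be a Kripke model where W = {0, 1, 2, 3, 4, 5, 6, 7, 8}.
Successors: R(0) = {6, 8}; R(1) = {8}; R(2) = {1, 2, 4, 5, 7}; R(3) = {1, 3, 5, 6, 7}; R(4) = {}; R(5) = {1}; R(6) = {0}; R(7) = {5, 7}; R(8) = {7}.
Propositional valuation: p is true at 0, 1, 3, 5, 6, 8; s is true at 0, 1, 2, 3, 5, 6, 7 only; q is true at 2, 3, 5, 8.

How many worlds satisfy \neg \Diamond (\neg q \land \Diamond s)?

Let φ = \neg \Diamond (\neg q \land \Diamond s). Evaluate φ at each world:
  0 (successors {6, 8}): φ is false.
  1 (successors {8}): φ is true.
  2 (successors {1, 2, 4, 5, 7}): φ is false.
  3 (successors {1, 3, 5, 6, 7}): φ is false.
  4 (successors ∅): φ is true.
  5 (successors {1}): φ is true.
  6 (successors {0}): φ is false.
  7 (successors {5, 7}): φ is false.
  8 (successors {7}): φ is false.
For instance, at 8:
  At 8: \Diamond (\neg q \land \Diamond s) is true, so \neg \Diamond (\neg q \land \Diamond s) is false.
    At 8: \Diamond (\neg q \land \Diamond s) requires \neg q \land \Diamond s at some successor in {7}.
      \neg q \land \Diamond s holds at 7, so \Diamond (\neg q \land \Diamond s) is true at 8.
Satisfying worlds: {1, 4, 5}

3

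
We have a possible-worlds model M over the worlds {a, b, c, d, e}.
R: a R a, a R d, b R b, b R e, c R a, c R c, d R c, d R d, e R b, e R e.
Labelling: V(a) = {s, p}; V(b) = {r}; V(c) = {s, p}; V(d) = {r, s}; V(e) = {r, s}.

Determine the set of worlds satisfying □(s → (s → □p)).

Let φ = □(s → (s → □p)). Evaluate φ at each world:
  a (successors {a, d}): φ is false.
  b (successors {b, e}): φ is false.
  c (successors {a, c}): φ is false.
  d (successors {c, d}): φ is false.
  e (successors {b, e}): φ is false.
For instance, at c:
  At c: □(s → (s → □p)) requires s → (s → □p) at every successor {a, c}.
    s → (s → □p) fails at a, so □(s → (s → □p)) is false at c.
      At a: s is true, s → □p is false, so s → (s → □p) is false.
Satisfying worlds: none.

none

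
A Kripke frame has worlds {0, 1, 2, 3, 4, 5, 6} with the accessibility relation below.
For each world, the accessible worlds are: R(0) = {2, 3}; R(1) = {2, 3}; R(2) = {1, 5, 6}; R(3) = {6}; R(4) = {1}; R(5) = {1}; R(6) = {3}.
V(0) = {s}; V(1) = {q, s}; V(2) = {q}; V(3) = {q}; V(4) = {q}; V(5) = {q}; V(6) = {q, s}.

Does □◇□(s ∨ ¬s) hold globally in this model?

Let φ = □◇□(s ∨ ¬s). Evaluate φ at each world:
  0 (successors {2, 3}): φ is true.
  1 (successors {2, 3}): φ is true.
  2 (successors {1, 5, 6}): φ is true.
  3 (successors {6}): φ is true.
  4 (successors {1}): φ is true.
  5 (successors {1}): φ is true.
  6 (successors {3}): φ is true.
For instance, at 3:
  At 3: □◇□(s ∨ ¬s) requires ◇□(s ∨ ¬s) at every successor {6}.
      At 6: ◇□(s ∨ ¬s) requires □(s ∨ ¬s) at some successor in {3}.
        □(s ∨ ¬s) holds at 3, so ◇□(s ∨ ¬s) is true at 6.
  So □◇□(s ∨ ¬s) is true at 3.

Yes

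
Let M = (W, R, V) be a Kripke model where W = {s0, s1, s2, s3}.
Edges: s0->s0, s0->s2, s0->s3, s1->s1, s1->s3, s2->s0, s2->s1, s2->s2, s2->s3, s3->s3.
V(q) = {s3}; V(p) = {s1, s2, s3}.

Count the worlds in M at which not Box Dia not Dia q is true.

Let φ = not Box Dia not Dia q. Evaluate φ at each world:
  s0 (successors {s0, s2, s3}): φ is true.
  s1 (successors {s1, s3}): φ is true.
  s2 (successors {s0, s1, s2, s3}): φ is true.
  s3 (successors {s3}): φ is true.
For instance, at s3:
  At s3: Box Dia not Dia q is false, so not Box Dia not Dia q is true.
    At s3: Box Dia not Dia q requires Dia not Dia q at every successor {s3}.
      Dia not Dia q fails at s3, so Box Dia not Dia q is false at s3.
Satisfying worlds: {s0, s1, s2, s3}

4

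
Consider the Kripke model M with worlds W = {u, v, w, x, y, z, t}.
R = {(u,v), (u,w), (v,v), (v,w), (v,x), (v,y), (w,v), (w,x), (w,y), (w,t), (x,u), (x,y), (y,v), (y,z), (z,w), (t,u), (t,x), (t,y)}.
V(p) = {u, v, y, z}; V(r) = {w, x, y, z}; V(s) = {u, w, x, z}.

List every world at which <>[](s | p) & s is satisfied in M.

Recall that []ψ holds at a world iff ψ holds at every accessible world, and <>ψ holds iff ψ holds at some accessible world.
Let φ = <>[](s | p) & s. Evaluate φ at each world:
  u (successors {v, w}): φ is true.
  v (successors {v, w, x, y}): φ is false.
  w (successors {v, x, y, t}): φ is true.
  x (successors {u, y}): φ is true.
  y (successors {v, z}): φ is false.
  z (successors {w}): φ is false.
  t (successors {u, x, y}): φ is false.
For instance, at t:
  At t: <>[](s | p) is true, s is false, so <>[](s | p) & s is false.
    At t: <>[](s | p) requires [](s | p) at some successor in {u, x, y}.
      [](s | p) holds at u, so <>[](s | p) is true at t.
Satisfying worlds: {u, w, x}

u, w, x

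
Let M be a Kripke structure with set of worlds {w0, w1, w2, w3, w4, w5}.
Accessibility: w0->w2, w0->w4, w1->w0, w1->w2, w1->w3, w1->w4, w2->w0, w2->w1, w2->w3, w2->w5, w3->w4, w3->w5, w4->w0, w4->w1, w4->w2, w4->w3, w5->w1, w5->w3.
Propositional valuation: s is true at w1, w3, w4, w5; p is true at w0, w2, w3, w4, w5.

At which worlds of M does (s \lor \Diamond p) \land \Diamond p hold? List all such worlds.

Recall that \Diamond ψ holds at a world iff ψ holds at some accessible world.
Let φ = (s \lor \Diamond p) \land \Diamond p. Evaluate φ at each world:
  w0 (successors {w2, w4}): φ is true.
  w1 (successors {w0, w2, w3, w4}): φ is true.
  w2 (successors {w0, w1, w3, w5}): φ is true.
  w3 (successors {w4, w5}): φ is true.
  w4 (successors {w0, w1, w2, w3}): φ is true.
  w5 (successors {w1, w3}): φ is true.
For instance, at w4:
  At w4: s \lor \Diamond p is true, \Diamond p is true, so (s \lor \Diamond p) \land \Diamond p is true.
    At w4: s is true, \Diamond p is true, so s \lor \Diamond p is true.
      At w4: \Diamond p requires p at some successor in {w0, w1, w2, w3}.
        p holds at w0, so \Diamond p is true at w4.
    At w4: \Diamond p requires p at some successor in {w0, w1, w2, w3}.
      p holds at w0, so \Diamond p is true at w4.
Satisfying worlds: {w0, w1, w2, w3, w4, w5}

w0, w1, w2, w3, w4, w5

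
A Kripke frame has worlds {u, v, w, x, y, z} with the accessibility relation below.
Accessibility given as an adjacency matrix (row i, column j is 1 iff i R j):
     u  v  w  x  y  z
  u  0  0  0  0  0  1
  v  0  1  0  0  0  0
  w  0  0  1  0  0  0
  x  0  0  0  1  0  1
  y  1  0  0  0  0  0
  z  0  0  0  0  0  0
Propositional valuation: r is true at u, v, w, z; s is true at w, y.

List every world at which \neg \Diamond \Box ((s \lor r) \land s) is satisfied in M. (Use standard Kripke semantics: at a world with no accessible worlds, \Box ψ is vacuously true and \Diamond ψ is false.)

v, y, z

Recall that \Box ψ holds at a world iff ψ holds at every accessible world, and \Diamond ψ holds iff ψ holds at some accessible world.
Let φ = \neg \Diamond \Box ((s \lor r) \land s). Evaluate φ at each world:
  u (successors {z}): φ is false.
  v (successors {v}): φ is true.
  w (successors {w}): φ is false.
  x (successors {x, z}): φ is false.
  y (successors {u}): φ is true.
  z (successors ∅): φ is true.
For instance, at x:
  At x: \Diamond \Box ((s \lor r) \land s) is true, so \neg \Diamond \Box ((s \lor r) \land s) is false.
    At x: \Diamond \Box ((s \lor r) \land s) requires \Box ((s \lor r) \land s) at some successor in {x, z}.
      \Box ((s \lor r) \land s) holds at z, so \Diamond \Box ((s \lor r) \land s) is true at x.
Satisfying worlds: {v, y, z}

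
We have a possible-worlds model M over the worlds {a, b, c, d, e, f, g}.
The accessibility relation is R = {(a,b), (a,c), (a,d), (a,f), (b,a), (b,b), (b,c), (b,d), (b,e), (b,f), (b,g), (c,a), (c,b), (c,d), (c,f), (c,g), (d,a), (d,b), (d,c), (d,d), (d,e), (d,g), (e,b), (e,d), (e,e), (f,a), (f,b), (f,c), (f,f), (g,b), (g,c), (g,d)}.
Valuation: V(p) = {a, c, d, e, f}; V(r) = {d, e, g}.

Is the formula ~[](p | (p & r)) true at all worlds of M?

Let φ = ~[](p | (p & r)). Evaluate φ at each world:
  a (successors {b, c, d, f}): φ is true.
  b (successors {a, b, c, d, e, f, g}): φ is true.
  c (successors {a, b, d, f, g}): φ is true.
  d (successors {a, b, c, d, e, g}): φ is true.
  e (successors {b, d, e}): φ is true.
  f (successors {a, b, c, f}): φ is true.
  g (successors {b, c, d}): φ is true.
For instance, at f:
  At f: [](p | (p & r)) is false, so ~[](p | (p & r)) is true.
    At f: [](p | (p & r)) requires p | (p & r) at every successor {a, b, c, f}.
      p | (p & r) fails at b, so [](p | (p & r)) is false at f.

Yes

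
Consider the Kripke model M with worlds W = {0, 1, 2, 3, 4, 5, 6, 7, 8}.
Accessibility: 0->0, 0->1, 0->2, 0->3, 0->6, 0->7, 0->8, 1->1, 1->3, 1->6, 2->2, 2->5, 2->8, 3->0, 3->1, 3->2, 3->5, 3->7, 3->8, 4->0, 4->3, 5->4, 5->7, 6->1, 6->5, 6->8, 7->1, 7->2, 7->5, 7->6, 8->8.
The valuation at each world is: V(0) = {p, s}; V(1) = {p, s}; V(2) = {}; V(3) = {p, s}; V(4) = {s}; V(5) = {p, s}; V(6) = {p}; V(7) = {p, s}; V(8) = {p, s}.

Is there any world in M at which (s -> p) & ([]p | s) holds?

Yes

Let φ = (s -> p) & ([]p | s). Evaluate φ at each world:
  0 (successors {0, 1, 2, 3, 6, 7, 8}): φ is true.
  1 (successors {1, 3, 6}): φ is true.
  2 (successors {2, 5, 8}): φ is false.
  3 (successors {0, 1, 2, 5, 7, 8}): φ is true.
  4 (successors {0, 3}): φ is false.
  5 (successors {4, 7}): φ is true.
  6 (successors {1, 5, 8}): φ is true.
  7 (successors {1, 2, 5, 6}): φ is true.
  8 (successors {8}): φ is true.
Detail at 0 (witness):
  At 0: s -> p is true, []p | s is true, so (s -> p) & ([]p | s) is true.
    At 0: []p is false, s is true, so []p | s is true.
      At 0: []p requires p at every successor {0, 1, 2, 3, 6, 7, 8}.
        p fails at 2, so []p is false at 0.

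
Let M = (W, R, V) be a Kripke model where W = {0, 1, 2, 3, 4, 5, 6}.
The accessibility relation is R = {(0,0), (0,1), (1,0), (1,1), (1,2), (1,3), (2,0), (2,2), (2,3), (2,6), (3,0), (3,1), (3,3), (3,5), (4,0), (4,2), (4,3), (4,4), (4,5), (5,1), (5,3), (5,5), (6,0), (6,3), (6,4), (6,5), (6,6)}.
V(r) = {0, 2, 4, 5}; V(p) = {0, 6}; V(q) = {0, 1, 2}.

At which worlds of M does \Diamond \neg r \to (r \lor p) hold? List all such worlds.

0, 2, 4, 5, 6

Let φ = \Diamond \neg r \to (r \lor p). Evaluate φ at each world:
  0 (successors {0, 1}): φ is true.
  1 (successors {0, 1, 2, 3}): φ is false.
  2 (successors {0, 2, 3, 6}): φ is true.
  3 (successors {0, 1, 3, 5}): φ is false.
  4 (successors {0, 2, 3, 4, 5}): φ is true.
  5 (successors {1, 3, 5}): φ is true.
  6 (successors {0, 3, 4, 5, 6}): φ is true.
For instance, at 6:
  At 6: \Diamond \neg r is true, r \lor p is true, so \Diamond \neg r \to (r \lor p) is true.
    At 6: \Diamond \neg r requires \neg r at some successor in {0, 3, 4, 5, 6}.
      \neg r holds at 3, so \Diamond \neg r is true at 6.
Satisfying worlds: {0, 2, 4, 5, 6}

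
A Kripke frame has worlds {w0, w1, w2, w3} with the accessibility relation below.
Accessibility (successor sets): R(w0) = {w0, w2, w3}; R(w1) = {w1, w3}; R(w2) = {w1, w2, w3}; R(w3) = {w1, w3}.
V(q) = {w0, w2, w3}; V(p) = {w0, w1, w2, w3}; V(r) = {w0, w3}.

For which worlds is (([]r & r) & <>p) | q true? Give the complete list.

Recall that []ψ holds at a world iff ψ holds at every accessible world, and <>ψ holds iff ψ holds at some accessible world.
Let φ = (([]r & r) & <>p) | q. Evaluate φ at each world:
  w0 (successors {w0, w2, w3}): φ is true.
  w1 (successors {w1, w3}): φ is false.
  w2 (successors {w1, w2, w3}): φ is true.
  w3 (successors {w1, w3}): φ is true.
For instance, at w3:
  At w3: ([]r & r) & <>p is false, q is true, so (([]r & r) & <>p) | q is true.
    At w3: []r & r is false, <>p is true, so ([]r & r) & <>p is false.
      At w3: []r is false, r is true, so []r & r is false.
      At w3: <>p requires p at some successor in {w1, w3}.
        p holds at w1, so <>p is true at w3.
Satisfying worlds: {w0, w2, w3}

w0, w2, w3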